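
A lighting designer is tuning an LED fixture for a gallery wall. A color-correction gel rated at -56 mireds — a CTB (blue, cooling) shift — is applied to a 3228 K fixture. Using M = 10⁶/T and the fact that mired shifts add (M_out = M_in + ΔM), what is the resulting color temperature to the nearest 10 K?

3940 K

M_in = 10⁶/3228 = 309.79 mireds.
M_out = 309.79 + (-56) = 253.79 mireds.
T_out = 10⁶/253.79 = 3940.3 K → 3940 K.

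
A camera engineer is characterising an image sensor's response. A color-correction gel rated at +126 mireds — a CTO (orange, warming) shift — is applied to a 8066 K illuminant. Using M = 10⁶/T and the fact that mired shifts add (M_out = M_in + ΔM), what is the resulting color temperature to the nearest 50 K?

4000 K

M_in = 10⁶/8066 = 123.98 mireds.
M_out = 123.98 + (+126) = 249.98 mireds.
T_out = 10⁶/249.98 = 4000.4 K → 4000 K.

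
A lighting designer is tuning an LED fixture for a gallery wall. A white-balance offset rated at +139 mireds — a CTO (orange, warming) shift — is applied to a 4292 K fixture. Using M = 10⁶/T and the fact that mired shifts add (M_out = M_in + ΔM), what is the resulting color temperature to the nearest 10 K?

M_in = 10⁶/4292 = 232.99 mireds.
M_out = 232.99 + (+139) = 371.99 mireds.
T_out = 10⁶/371.99 = 2688.2 K → 2690 K.

2690 K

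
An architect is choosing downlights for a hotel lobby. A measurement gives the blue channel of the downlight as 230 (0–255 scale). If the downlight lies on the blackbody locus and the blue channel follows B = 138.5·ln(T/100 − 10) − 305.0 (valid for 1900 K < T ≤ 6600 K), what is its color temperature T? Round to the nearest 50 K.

ln(t − 10) = (230 + 305.0) / 138.5 = 3.8628.
t − 10 = e^3.8628 = 47.599, so t = 57.599.
T = 100·t = 5760 K → 5750 K to the nearest 50 K.

5750 K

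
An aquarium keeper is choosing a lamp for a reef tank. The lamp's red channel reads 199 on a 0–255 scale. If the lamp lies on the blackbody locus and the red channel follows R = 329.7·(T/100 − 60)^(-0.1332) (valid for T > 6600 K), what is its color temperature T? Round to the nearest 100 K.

10400 K

(t − 60)^(-0.1332) = 199/329.7 = 0.60358.
t − 60 = 0.60358^(1/-0.1332) = 0.60358^(-7.508) = 44.273, so t = 104.273.
T = 100·t = 10427 K → 10400 K to the nearest 100 K.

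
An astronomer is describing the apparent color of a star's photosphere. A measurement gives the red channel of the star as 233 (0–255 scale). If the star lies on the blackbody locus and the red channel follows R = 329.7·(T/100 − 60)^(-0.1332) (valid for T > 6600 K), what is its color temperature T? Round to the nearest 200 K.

(t − 60)^(-0.1332) = 233/329.7 = 0.70670.
t − 60 = 0.70670^(1/-0.1332) = 0.70670^(-7.508) = 13.547, so t = 73.547.
T = 100·t = 7355 K → 7400 K to the nearest 200 K.

7400 K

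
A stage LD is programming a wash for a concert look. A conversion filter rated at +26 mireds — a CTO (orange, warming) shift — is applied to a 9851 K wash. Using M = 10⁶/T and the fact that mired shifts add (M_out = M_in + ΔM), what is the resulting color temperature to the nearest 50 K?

M_in = 10⁶/9851 = 101.51 mireds.
M_out = 101.51 + (+26) = 127.51 mireds.
T_out = 10⁶/127.51 = 7842.4 K → 7850 K.

7850 K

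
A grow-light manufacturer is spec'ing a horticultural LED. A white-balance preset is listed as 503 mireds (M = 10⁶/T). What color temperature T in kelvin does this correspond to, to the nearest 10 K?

1990 K

T = 10⁶ / 503 = 1988.07 K → 1990 K.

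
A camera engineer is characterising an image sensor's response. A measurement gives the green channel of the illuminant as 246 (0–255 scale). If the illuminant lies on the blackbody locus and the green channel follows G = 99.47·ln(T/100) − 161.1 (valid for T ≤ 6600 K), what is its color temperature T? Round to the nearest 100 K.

6000 K

ln t = (246 + 161.1) / 99.47 = 4.0927.
t = e^4.0927 = 59.901.
T = 100·t = 5990 K → 6000 K to the nearest 100 K.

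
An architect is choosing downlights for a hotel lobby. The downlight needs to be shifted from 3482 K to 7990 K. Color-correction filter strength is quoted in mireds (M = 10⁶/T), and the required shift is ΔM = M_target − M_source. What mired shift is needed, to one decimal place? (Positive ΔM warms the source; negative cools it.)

-162.0 mireds

M_source = 10⁶/3482 = 287.191; M_target = 10⁶/7990 = 125.156.
ΔM = 125.156 − 287.191 = -162.035 → -162.0 mireds, a cooling shift.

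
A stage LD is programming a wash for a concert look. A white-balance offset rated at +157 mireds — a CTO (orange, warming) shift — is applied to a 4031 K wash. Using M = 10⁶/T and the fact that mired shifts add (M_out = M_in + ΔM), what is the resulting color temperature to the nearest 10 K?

M_in = 10⁶/4031 = 248.08 mireds.
M_out = 248.08 + (+157) = 405.08 mireds.
T_out = 10⁶/405.08 = 2468.7 K → 2470 K.

2470 K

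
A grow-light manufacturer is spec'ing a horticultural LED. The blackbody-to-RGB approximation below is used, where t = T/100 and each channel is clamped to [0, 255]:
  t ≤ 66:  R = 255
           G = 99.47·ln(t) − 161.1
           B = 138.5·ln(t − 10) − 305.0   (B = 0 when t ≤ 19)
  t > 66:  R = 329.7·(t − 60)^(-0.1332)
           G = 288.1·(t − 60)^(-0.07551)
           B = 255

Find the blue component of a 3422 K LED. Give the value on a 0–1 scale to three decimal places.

t = 3422/100 = 34.22; the t ≤ 66 branch applies.
B = 138.5·ln(34.22 − 10) − 305.0 = 138.5·ln 24.22 − 305.0 = 138.5·3.1872 − 305.0 = 136.424.
On a 0–1 scale: 136.424/255 = 0.5350 → 0.535.

0.535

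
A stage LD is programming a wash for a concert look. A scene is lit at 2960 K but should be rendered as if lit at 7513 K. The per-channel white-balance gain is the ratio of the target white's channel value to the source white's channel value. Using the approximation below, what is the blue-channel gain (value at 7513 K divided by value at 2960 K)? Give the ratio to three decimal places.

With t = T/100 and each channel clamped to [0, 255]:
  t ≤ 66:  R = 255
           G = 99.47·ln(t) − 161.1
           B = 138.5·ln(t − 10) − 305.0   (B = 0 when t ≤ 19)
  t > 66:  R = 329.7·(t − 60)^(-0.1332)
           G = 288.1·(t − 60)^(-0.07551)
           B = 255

At 2960 K (t = 29.6):
  B = 138.5·ln(29.6 − 10) − 305.0 = 138.5·ln 19.6 − 305.0 = 138.5·2.9755 − 305.0 = 107.111.
At 7513 K (t = 75.13):
  B = 255 by definition for t > 66.
Gain = 255.000 / 107.111 = 2.3807 → 2.381.

2.381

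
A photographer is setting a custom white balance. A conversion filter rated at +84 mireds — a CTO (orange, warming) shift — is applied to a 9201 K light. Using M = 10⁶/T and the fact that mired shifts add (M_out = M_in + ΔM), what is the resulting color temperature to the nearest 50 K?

M_in = 10⁶/9201 = 108.68 mireds.
M_out = 108.68 + (+84) = 192.68 mireds.
T_out = 10⁶/192.68 = 5189.8 K → 5200 K.

5200 K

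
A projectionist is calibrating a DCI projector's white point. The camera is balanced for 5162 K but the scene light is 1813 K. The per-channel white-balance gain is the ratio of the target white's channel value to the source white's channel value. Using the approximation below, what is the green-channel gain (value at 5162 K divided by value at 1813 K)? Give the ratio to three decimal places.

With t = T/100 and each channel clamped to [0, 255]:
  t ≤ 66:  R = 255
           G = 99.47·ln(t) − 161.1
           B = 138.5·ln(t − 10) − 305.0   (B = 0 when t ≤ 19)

At 1813 K (t = 18.13):
  G = 99.47·ln 18.13 − 161.1 = 99.47·2.8976 − 161.1 = 127.121.
At 5162 K (t = 51.62):
  G = 99.47·ln 51.62 − 161.1 = 99.47·3.9439 − 161.1 = 231.201.
Gain = 231.201 / 127.121 = 1.8187 → 1.819.

1.819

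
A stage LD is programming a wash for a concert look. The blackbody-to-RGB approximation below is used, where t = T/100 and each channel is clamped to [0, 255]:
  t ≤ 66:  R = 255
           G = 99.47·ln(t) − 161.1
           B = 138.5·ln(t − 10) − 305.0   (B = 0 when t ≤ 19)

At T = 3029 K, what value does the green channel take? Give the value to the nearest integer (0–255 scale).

t = 3029/100 = 30.29; the t ≤ 66 branch applies.
G = 99.47·ln 30.29 − 161.1 = 99.47·3.4108 − 161.1 = 178.174.
Rounded: 178.

178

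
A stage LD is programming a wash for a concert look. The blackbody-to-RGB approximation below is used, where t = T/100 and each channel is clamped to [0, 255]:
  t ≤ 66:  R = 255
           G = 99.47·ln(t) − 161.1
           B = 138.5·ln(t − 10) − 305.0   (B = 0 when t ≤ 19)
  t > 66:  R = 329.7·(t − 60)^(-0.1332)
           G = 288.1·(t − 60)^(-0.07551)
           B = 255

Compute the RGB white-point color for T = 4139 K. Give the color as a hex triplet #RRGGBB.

#FFD1AC

t = 4139/100 = 41.39; the t ≤ 66 branch applies.
R = 255 by definition for t ≤ 66.
G = 99.47·ln 41.39 − 161.1 = 99.47·3.7230 − 161.1 = 209.231.
B = 138.5·ln(41.39 − 10) − 305.0 = 138.5·ln 31.39 − 305.0 = 138.5·3.4465 − 305.0 = 172.339.
Rounded: (255, 209, 172).
In hex: #FFD1AC.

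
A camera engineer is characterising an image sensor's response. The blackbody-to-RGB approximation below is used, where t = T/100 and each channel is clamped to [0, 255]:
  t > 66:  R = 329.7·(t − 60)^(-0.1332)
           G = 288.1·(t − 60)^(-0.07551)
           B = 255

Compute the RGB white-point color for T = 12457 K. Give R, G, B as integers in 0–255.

R=189, G=210, B=255

t = 12457/100 = 124.57; the t > 66 branch applies.
R = 329.7·(124.57 − 60)^(-0.1332) = 329.7·64.57^(-0.1332) = 329.7·0.57399 = 189.244.
G = 288.1·(124.57 − 60)^(-0.07551) = 288.1·64.57^(-0.07551) = 288.1·0.73000 = 210.314.
B = 255 by definition for t > 66.
Rounded: (189, 210, 255).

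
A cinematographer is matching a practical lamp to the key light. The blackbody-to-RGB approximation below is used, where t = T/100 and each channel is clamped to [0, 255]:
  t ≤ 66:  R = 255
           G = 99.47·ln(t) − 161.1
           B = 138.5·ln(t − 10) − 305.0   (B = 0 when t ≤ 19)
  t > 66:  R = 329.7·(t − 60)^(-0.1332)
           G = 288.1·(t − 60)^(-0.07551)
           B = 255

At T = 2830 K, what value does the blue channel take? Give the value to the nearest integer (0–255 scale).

t = 2830/100 = 28.3; the t ≤ 66 branch applies.
B = 138.5·ln(28.3 − 10) − 305.0 = 138.5·ln 18.3 − 305.0 = 138.5·2.9069 − 305.0 = 97.606.
Rounded: 98.

98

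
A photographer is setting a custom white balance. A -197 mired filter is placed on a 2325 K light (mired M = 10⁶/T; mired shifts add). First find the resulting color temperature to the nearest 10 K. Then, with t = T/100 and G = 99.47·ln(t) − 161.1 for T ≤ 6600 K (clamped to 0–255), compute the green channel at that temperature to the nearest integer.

M_in = 10⁶/2325 = 430.11; M_out = 430.11 + (-197) = 233.11.
T_out = 10⁶/233.11 = 4289.9 K → 4290 K; t = 42.9.
G = 99.47·ln 42.9 − 161.1 = 99.47·3.7589 − 161.1 = 212.795.
Rounded: 213.

213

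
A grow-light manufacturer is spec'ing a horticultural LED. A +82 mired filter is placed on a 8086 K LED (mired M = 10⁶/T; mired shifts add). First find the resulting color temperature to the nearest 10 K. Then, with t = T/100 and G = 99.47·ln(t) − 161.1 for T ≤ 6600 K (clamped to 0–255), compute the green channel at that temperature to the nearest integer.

M_in = 10⁶/8086 = 123.67; M_out = 123.67 + (+82) = 205.67.
T_out = 10⁶/205.67 = 4862.1 K → 4860 K; t = 48.6.
G = 99.47·ln 48.6 − 161.1 = 99.47·3.8836 − 161.1 = 225.204.
Rounded: 225.

225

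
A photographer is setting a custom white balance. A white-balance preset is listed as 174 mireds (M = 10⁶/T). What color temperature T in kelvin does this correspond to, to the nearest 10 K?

5750 K

T = 10⁶ / 174 = 5747.13 K → 5750 K.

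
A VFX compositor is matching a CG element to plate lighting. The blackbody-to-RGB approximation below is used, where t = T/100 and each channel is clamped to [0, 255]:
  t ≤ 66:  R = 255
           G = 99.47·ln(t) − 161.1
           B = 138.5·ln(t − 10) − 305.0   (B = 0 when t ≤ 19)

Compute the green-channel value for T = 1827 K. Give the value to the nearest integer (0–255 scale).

128

t = 1827/100 = 18.27; the t ≤ 66 branch applies.
G = 99.47·ln 18.27 − 161.1 = 99.47·2.9053 − 161.1 = 127.886.
Rounded: 128.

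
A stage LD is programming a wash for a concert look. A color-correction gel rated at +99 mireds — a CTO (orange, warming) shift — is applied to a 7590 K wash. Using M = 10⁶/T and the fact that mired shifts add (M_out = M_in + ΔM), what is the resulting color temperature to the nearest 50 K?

4350 K

M_in = 10⁶/7590 = 131.75 mireds.
M_out = 131.75 + (+99) = 230.75 mireds.
T_out = 10⁶/230.75 = 4333.7 K → 4350 K.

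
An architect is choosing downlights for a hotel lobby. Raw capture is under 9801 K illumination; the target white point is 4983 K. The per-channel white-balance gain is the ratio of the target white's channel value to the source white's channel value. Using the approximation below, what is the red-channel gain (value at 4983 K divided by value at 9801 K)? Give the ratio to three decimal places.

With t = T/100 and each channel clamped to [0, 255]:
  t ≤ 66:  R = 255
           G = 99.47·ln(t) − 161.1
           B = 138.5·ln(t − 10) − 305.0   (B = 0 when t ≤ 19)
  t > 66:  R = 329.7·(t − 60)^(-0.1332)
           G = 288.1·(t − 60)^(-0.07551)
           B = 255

1.256

At 9801 K (t = 98.01):
  R = 329.7·(98.01 − 60)^(-0.1332) = 329.7·38.01^(-0.1332) = 329.7·0.61597 = 203.084.
At 4983 K (t = 49.83):
  R = 255 by definition for t ≤ 66.
Gain = 255.000 / 203.084 = 1.2556 → 1.256.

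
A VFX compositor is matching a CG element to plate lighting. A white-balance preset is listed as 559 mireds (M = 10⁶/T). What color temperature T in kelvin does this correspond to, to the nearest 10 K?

T = 10⁶ / 559 = 1788.91 K → 1790 K.

1790 K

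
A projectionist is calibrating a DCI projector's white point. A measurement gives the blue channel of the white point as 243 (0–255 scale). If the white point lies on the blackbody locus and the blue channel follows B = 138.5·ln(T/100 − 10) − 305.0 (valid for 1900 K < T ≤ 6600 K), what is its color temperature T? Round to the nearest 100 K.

6200 K

ln(t − 10) = (243 + 305.0) / 138.5 = 3.9567.
t − 10 = e^3.9567 = 52.283, so t = 62.283.
T = 100·t = 6228 K → 6200 K to the nearest 100 K.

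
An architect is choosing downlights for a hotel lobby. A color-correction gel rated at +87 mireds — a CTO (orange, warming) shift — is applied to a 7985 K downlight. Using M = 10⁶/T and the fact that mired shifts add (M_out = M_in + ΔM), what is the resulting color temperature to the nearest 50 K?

4700 K

M_in = 10⁶/7985 = 125.23 mireds.
M_out = 125.23 + (+87) = 212.23 mireds.
T_out = 10⁶/212.23 = 4711.8 K → 4700 K.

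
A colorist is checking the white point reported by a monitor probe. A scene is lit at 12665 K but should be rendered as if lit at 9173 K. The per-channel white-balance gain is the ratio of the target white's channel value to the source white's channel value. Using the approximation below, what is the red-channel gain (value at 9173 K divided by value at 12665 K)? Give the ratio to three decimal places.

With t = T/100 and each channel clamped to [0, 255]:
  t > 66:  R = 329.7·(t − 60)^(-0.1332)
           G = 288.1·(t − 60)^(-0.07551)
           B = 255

At 12665 K (t = 126.65):
  R = 329.7·(126.65 − 60)^(-0.1332) = 329.7·66.65^(-0.1332) = 329.7·0.57157 = 188.447.
At 9173 K (t = 91.73):
  R = 329.7·(91.73 − 60)^(-0.1332) = 329.7·31.73^(-0.1332) = 329.7·0.63096 = 208.029.
Gain = 208.029 / 188.447 = 1.1039 → 1.104.

1.104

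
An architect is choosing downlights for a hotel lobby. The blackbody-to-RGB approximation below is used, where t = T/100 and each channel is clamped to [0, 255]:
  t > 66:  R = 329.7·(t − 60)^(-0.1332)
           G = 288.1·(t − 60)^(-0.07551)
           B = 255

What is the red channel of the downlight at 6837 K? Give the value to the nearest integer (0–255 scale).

248

t = 6837/100 = 68.37; the t > 66 branch applies.
R = 329.7·(68.37 − 60)^(-0.1332) = 329.7·8.37^(-0.1332) = 329.7·0.75352 = 248.435.
Rounded: 248.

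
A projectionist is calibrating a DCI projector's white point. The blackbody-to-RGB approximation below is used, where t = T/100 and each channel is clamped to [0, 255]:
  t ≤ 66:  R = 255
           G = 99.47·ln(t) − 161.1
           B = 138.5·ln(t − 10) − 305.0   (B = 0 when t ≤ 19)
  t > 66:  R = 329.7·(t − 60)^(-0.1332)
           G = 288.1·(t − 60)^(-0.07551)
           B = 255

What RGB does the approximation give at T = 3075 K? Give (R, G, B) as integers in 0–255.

(255, 180, 115)

t = 3075/100 = 30.75; the t ≤ 66 branch applies.
R = 255 by definition for t ≤ 66.
G = 99.47·ln 30.75 − 161.1 = 99.47·3.4259 − 161.1 = 179.673.
B = 138.5·ln(30.75 − 10) − 305.0 = 138.5·ln 20.75 − 305.0 = 138.5·3.0325 − 305.0 = 115.008.
Rounded: (255, 180, 115).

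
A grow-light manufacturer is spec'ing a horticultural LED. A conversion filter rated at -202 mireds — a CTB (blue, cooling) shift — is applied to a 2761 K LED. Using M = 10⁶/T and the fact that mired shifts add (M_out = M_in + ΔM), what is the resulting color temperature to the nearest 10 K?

M_in = 10⁶/2761 = 362.19 mireds.
M_out = 362.19 + (-202) = 160.19 mireds.
T_out = 10⁶/160.19 = 6242.7 K → 6240 K.

6240 K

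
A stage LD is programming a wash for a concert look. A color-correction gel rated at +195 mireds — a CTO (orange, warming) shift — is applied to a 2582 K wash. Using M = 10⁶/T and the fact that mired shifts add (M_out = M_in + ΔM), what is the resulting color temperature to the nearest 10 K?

1720 K

M_in = 10⁶/2582 = 387.30 mireds.
M_out = 387.30 + (+195) = 582.30 mireds.
T_out = 10⁶/582.30 = 1717.3 K → 1720 K.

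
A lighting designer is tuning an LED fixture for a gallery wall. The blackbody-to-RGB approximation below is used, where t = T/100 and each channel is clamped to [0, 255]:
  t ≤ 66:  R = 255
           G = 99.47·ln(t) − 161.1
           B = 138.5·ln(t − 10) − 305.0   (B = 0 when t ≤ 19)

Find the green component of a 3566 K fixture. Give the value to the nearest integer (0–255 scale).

194

t = 3566/100 = 35.66; the t ≤ 66 branch applies.
G = 99.47·ln 35.66 − 161.1 = 99.47·3.5740 − 161.1 = 194.409.
Rounded: 194.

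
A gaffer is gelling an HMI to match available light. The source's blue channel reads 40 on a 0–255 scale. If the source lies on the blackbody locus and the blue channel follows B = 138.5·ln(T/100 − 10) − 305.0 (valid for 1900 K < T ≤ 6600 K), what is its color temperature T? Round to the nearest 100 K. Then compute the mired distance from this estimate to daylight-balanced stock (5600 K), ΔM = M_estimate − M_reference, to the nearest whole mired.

ln(t − 10) = (40 + 305.0) / 138.5 = 2.4910.
t − 10 = e^2.4910 = 12.073, so t = 22.073.
T = 100·t = 2207 K → 2200 K to the nearest 100 K.
M_estimate = 10⁶/2200 = 454.55; M_reference = 10⁶/5600 = 178.57.
ΔM = 454.55 − 178.57 = 275.97 → +276 mireds.

+276 mireds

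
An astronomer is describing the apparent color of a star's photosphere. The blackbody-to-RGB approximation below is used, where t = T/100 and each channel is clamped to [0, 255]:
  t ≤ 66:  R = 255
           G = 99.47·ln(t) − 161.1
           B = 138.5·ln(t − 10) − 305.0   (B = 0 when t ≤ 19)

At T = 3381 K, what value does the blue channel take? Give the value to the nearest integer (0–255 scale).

134

t = 3381/100 = 33.81; the t ≤ 66 branch applies.
B = 138.5·ln(33.81 − 10) − 305.0 = 138.5·ln 23.81 − 305.0 = 138.5·3.1701 − 305.0 = 134.060.
Rounded: 134.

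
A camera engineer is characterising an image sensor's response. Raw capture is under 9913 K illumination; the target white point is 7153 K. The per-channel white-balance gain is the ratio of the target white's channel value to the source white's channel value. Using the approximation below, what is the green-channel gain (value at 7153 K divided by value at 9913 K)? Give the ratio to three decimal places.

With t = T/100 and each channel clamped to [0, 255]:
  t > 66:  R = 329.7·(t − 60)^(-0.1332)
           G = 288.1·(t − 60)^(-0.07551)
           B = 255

1.097

At 9913 K (t = 99.13):
  G = 288.1·(99.13 − 60)^(-0.07551) = 288.1·39.13^(-0.07551) = 288.1·0.75814 = 218.420.
At 7153 K (t = 71.53):
  G = 288.1·(71.53 − 60)^(-0.07551) = 288.1·11.53^(-0.07551) = 288.1·0.83142 = 239.533.
Gain = 239.533 / 218.420 = 1.0967 → 1.097.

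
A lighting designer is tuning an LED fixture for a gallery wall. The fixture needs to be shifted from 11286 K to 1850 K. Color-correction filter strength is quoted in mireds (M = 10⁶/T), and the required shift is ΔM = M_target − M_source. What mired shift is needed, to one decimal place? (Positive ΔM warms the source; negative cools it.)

+451.9 mireds

M_source = 10⁶/11286 = 88.605; M_target = 10⁶/1850 = 540.541.
ΔM = 540.541 − 88.605 = 451.935 → +451.9 mireds, a warming shift.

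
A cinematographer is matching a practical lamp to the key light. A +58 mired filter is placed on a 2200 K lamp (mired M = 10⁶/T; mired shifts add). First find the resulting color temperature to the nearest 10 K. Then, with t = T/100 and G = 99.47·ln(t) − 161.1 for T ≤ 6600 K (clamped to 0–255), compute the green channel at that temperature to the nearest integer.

M_in = 10⁶/2200 = 454.55; M_out = 454.55 + (+58) = 512.55.
T_out = 10⁶/512.55 = 1951.0 K → 1950 K; t = 19.5.
G = 99.47·ln 19.5 − 161.1 = 99.47·2.9704 − 161.1 = 134.367.
Rounded: 134.

134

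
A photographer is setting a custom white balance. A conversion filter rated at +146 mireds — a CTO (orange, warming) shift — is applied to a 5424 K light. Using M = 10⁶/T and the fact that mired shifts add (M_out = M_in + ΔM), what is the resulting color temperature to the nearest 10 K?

3030 K

M_in = 10⁶/5424 = 184.37 mireds.
M_out = 184.37 + (+146) = 330.37 mireds.
T_out = 10⁶/330.37 = 3026.9 K → 3030 K.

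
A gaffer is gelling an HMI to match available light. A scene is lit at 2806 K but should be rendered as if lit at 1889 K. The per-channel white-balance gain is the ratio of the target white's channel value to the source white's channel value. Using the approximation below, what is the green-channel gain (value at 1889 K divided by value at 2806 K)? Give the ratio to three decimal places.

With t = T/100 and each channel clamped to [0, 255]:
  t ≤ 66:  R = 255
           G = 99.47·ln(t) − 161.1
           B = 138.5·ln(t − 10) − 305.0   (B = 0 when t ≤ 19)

0.769

At 2806 K (t = 28.06):
  G = 99.47·ln 28.06 − 161.1 = 99.47·3.3343 − 161.1 = 170.567.
At 1889 K (t = 18.89):
  G = 99.47·ln 18.89 − 161.1 = 99.47·2.9386 − 161.1 = 131.206.
Gain = 131.206 / 170.567 = 0.7692 → 0.769.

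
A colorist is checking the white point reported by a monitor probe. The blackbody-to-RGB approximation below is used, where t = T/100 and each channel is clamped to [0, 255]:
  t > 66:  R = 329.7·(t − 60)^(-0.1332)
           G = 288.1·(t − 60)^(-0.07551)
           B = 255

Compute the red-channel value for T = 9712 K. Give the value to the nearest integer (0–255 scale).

t = 9712/100 = 97.12; the t > 66 branch applies.
R = 329.7·(97.12 − 60)^(-0.1332) = 329.7·37.12^(-0.1332) = 329.7·0.61791 = 203.726.
Rounded: 204.

204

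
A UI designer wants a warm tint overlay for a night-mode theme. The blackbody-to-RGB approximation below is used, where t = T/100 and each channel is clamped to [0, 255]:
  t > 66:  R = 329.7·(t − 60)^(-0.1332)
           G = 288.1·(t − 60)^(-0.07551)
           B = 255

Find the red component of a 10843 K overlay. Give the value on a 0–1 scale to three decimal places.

0.771

t = 10843/100 = 108.43; the t > 66 branch applies.
R = 329.7·(108.43 − 60)^(-0.1332) = 329.7·48.43^(-0.1332) = 329.7·0.59641 = 196.635.
On a 0–1 scale: 196.635/255 = 0.7711 → 0.771.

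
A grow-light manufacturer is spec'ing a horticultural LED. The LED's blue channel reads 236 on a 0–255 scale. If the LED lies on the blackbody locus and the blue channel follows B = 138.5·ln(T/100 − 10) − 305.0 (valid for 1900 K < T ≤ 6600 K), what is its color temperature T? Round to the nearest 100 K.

ln(t − 10) = (236 + 305.0) / 138.5 = 3.9061.
t − 10 = e^3.9061 = 49.707, so t = 59.707.
T = 100·t = 5971 K → 6000 K to the nearest 100 K.

6000 K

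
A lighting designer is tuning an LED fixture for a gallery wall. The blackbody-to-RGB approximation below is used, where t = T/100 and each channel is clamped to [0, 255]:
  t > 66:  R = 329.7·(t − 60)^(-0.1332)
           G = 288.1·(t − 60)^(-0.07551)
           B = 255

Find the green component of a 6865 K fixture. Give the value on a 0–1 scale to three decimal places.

0.960

t = 6865/100 = 68.65; the t > 66 branch applies.
G = 288.1·(68.65 − 60)^(-0.07551) = 288.1·8.65^(-0.07551) = 288.1·0.84966 = 244.787.
On a 0–1 scale: 244.787/255 = 0.9600 → 0.960.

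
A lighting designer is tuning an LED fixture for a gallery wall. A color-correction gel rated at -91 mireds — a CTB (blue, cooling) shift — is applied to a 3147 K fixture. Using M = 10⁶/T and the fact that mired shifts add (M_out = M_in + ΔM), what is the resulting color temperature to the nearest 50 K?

4400 K

M_in = 10⁶/3147 = 317.76 mireds.
M_out = 317.76 + (-91) = 226.76 mireds.
T_out = 10⁶/226.76 = 4409.9 K → 4400 K.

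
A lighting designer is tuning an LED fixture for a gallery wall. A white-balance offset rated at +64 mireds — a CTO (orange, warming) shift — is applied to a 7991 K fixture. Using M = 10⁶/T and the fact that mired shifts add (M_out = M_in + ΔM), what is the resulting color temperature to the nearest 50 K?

M_in = 10⁶/7991 = 125.14 mireds.
M_out = 125.14 + (+64) = 189.14 mireds.
T_out = 10⁶/189.14 = 5287.1 K → 5300 K.

5300 K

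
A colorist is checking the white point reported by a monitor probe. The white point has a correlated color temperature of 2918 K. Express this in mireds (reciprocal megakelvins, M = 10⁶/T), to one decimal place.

342.7 mireds

M = 10⁶ / 2918 = 342.700 → 342.7 mireds.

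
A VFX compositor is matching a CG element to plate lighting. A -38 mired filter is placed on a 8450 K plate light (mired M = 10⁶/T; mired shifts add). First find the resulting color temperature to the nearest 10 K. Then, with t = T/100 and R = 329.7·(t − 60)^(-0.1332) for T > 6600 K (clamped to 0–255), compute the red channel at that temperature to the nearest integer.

189

M_in = 10⁶/8450 = 118.34; M_out = 118.34 + (-38) = 80.34.
T_out = 10⁶/80.34 = 12446.6 K → 12450 K; t = 124.5.
R = 329.7·(124.5 − 60)^(-0.1332) = 329.7·64.5^(-0.1332) = 329.7·0.57407 = 189.272.
Rounded: 189.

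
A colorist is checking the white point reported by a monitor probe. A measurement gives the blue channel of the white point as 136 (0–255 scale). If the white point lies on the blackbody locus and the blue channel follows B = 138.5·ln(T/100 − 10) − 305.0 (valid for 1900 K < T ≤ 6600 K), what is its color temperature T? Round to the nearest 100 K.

ln(t − 10) = (136 + 305.0) / 138.5 = 3.1841.
t − 10 = e^3.1841 = 24.146, so t = 34.146.
T = 100·t = 3415 K → 3400 K to the nearest 100 K.

3400 K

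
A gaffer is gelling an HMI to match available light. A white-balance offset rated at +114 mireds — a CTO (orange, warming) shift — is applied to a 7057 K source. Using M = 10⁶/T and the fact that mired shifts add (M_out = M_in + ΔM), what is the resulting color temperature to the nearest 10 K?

3910 K

M_in = 10⁶/7057 = 141.70 mireds.
M_out = 141.70 + (+114) = 255.70 mireds.
T_out = 10⁶/255.70 = 3910.8 K → 3910 K.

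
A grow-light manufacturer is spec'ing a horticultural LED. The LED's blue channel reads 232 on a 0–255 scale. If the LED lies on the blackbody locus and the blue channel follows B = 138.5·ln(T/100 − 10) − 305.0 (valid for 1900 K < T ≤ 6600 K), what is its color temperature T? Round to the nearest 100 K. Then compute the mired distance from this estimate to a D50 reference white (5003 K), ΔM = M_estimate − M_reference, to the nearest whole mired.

ln(t − 10) = (232 + 305.0) / 138.5 = 3.8773.
t − 10 = e^3.8773 = 48.292, so t = 58.292.
T = 100·t = 5829 K → 5800 K to the nearest 100 K.
M_estimate = 10⁶/5800 = 172.41; M_reference = 10⁶/5003 = 199.88.
ΔM = 172.41 − 199.88 = -27.47 → -27 mireds.

-27 mireds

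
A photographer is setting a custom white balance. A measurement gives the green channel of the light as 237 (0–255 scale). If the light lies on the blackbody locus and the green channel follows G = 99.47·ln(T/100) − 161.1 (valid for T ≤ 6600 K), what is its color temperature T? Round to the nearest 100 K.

ln t = (237 + 161.1) / 99.47 = 4.0022.
t = e^4.0022 = 54.719.
T = 100·t = 5472 K → 5500 K to the nearest 100 K.

5500 K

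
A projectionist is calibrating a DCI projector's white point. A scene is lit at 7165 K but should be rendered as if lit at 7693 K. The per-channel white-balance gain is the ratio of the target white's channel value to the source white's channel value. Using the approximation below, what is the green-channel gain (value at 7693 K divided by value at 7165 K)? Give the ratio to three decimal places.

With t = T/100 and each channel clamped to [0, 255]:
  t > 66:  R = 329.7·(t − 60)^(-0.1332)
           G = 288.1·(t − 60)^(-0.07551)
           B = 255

At 7165 K (t = 71.65):
  G = 288.1·(71.65 − 60)^(-0.07551) = 288.1·11.65^(-0.07551) = 288.1·0.83077 = 239.345.
At 7693 K (t = 76.93):
  G = 288.1·(76.93 − 60)^(-0.07551) = 288.1·16.93^(-0.07551) = 288.1·0.80765 = 232.684.
Gain = 232.684 / 239.345 = 0.9722 → 0.972.

0.972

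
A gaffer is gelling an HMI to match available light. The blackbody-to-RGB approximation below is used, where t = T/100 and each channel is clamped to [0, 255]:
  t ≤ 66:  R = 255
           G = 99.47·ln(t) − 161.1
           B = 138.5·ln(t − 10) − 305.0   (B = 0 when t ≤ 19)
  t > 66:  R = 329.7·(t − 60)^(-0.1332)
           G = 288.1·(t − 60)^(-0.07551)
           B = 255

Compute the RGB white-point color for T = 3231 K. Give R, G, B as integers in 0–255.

R=255, G=185, B=125

t = 3231/100 = 32.31; the t ≤ 66 branch applies.
R = 255 by definition for t ≤ 66.
G = 99.47·ln 32.31 − 161.1 = 99.47·3.4754 − 161.1 = 184.596.
B = 138.5·ln(32.31 − 10) − 305.0 = 138.5·ln 22.31 − 305.0 = 138.5·3.1050 − 305.0 = 125.047.
Rounded: (255, 185, 125).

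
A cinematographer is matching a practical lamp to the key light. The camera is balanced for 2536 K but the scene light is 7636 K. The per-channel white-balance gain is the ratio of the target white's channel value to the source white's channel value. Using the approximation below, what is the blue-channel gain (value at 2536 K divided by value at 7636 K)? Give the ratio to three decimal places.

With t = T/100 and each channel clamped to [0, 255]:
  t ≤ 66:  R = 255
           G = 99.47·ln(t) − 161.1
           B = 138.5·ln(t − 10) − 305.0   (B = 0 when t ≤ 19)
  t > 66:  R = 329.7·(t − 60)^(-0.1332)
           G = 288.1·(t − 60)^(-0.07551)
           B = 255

0.288

At 7636 K (t = 76.36):
  B = 255 by definition for t > 66.
At 2536 K (t = 25.36):
  B = 138.5·ln(25.36 − 10) − 305.0 = 138.5·ln 15.36 − 305.0 = 138.5·2.7318 − 305.0 = 73.350.
Gain = 73.350 / 255.000 = 0.2876 → 0.288.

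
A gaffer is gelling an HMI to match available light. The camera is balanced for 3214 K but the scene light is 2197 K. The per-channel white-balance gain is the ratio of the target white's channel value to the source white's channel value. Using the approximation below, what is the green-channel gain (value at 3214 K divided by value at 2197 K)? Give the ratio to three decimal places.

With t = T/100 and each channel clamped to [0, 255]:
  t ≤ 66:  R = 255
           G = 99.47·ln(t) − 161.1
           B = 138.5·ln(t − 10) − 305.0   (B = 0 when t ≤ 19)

1.259

At 2197 K (t = 21.97):
  G = 99.47·ln 21.97 − 161.1 = 99.47·3.0897 − 161.1 = 146.230.
At 3214 K (t = 32.14):
  G = 99.47·ln 32.14 − 161.1 = 99.47·3.4701 − 161.1 = 184.071.
Gain = 184.071 / 146.230 = 1.2588 → 1.259.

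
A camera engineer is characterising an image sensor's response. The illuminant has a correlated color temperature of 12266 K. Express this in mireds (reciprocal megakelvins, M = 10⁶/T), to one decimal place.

81.5 mireds

M = 10⁶ / 12266 = 81.526 → 81.5 mireds.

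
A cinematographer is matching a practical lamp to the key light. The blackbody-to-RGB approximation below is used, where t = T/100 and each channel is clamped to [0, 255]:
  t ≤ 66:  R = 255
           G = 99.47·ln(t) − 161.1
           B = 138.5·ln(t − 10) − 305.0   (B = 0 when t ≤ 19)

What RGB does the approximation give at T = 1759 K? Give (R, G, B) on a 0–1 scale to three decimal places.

(1.000, 0.487, 0.000)

t = 1759/100 = 17.59; the t ≤ 66 branch applies.
R = 255 by definition for t ≤ 66.
G = 99.47·ln 17.59 − 161.1 = 99.47·2.8673 − 161.1 = 124.113.
t = 17.59 ≤ 19, so B = 0.
Dividing each by 255: (1.0000, 0.4867, 0.0000) → (1.000, 0.487, 0.000).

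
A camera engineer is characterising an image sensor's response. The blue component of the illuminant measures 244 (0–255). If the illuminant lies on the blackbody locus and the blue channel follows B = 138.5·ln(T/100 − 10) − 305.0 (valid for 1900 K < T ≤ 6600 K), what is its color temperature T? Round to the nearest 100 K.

ln(t − 10) = (244 + 305.0) / 138.5 = 3.9639.
t − 10 = e^3.9639 = 52.662, so t = 62.662.
T = 100·t = 6266 K → 6300 K to the nearest 100 K.

6300 K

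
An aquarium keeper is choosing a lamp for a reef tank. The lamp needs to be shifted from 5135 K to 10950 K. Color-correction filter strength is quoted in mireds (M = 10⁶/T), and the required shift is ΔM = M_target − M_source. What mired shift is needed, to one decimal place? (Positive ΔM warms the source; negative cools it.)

M_source = 10⁶/5135 = 194.742; M_target = 10⁶/10950 = 91.324.
ΔM = 91.324 − 194.742 = -103.418 → -103.4 mireds, a cooling shift.

-103.4 mireds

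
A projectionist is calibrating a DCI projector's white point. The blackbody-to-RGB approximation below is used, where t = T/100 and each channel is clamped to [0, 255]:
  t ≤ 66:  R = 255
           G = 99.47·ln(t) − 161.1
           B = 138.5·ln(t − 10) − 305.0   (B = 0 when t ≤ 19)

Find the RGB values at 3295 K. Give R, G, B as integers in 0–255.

t = 3295/100 = 32.95; the t ≤ 66 branch applies.
R = 255 by definition for t ≤ 66.
G = 99.47·ln 32.95 − 161.1 = 99.47·3.4950 − 161.1 = 186.547.
B = 138.5·ln(32.95 − 10) − 305.0 = 138.5·ln 22.95 − 305.0 = 138.5·3.1333 − 305.0 = 128.965.
Rounded: (255, 187, 129).

R=255, G=187, B=129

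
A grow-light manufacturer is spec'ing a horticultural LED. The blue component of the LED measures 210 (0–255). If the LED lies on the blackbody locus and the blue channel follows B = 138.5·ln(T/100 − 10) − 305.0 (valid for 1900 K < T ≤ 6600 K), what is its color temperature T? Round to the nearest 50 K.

ln(t − 10) = (210 + 305.0) / 138.5 = 3.7184.
t − 10 = e^3.7184 = 41.199, so t = 51.199.
T = 100·t = 5120 K → 5100 K to the nearest 50 K.

5100 K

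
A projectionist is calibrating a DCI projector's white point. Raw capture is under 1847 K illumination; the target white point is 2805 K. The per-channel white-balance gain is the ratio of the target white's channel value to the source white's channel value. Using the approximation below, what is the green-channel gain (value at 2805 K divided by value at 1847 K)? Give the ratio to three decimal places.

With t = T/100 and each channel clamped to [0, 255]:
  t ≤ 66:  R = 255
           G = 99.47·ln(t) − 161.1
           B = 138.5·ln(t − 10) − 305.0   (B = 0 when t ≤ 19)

At 1847 K (t = 18.47):
  G = 99.47·ln 18.47 − 161.1 = 99.47·2.9161 − 161.1 = 128.969.
At 2805 K (t = 28.05):
  G = 99.47·ln 28.05 − 161.1 = 99.47·3.3340 − 161.1 = 170.532.
Gain = 170.532 / 128.969 = 1.3223 → 1.322.

1.322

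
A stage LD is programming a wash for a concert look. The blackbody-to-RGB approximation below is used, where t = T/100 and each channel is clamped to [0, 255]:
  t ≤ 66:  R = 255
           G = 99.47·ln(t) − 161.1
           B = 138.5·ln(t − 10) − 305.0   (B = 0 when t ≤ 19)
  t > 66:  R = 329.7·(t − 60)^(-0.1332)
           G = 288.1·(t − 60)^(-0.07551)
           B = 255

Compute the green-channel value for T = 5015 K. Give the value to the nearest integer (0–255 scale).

t = 5015/100 = 50.15; the t ≤ 66 branch applies.
G = 99.47·ln 50.15 − 161.1 = 99.47·3.9150 − 161.1 = 228.327.
Rounded: 228.

228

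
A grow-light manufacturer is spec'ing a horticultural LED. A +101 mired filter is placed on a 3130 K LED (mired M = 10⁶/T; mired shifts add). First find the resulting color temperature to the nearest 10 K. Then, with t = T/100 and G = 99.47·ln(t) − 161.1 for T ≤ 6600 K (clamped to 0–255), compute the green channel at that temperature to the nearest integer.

M_in = 10⁶/3130 = 319.49; M_out = 319.49 + (+101) = 420.49.
T_out = 10⁶/420.49 = 2378.2 K → 2380 K; t = 23.8.
G = 99.47·ln 23.8 − 161.1 = 99.47·3.1697 − 161.1 = 154.189.
Rounded: 154.

154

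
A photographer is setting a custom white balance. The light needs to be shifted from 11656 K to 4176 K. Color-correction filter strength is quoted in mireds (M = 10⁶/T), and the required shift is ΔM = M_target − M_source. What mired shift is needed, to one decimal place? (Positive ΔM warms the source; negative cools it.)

+153.7 mireds

M_source = 10⁶/11656 = 85.793; M_target = 10⁶/4176 = 239.464.
ΔM = 239.464 − 85.793 = 153.671 → +153.7 mireds, a warming shift.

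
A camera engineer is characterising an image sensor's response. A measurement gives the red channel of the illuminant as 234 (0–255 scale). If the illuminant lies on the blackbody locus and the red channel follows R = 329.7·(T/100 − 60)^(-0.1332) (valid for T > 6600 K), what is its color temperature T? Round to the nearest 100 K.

(t − 60)^(-0.1332) = 234/329.7 = 0.70974.
t − 60 = 0.70974^(1/-0.1332) = 0.70974^(-7.508) = 13.119, so t = 73.119.
T = 100·t = 7312 K → 7300 K to the nearest 100 K.

7300 K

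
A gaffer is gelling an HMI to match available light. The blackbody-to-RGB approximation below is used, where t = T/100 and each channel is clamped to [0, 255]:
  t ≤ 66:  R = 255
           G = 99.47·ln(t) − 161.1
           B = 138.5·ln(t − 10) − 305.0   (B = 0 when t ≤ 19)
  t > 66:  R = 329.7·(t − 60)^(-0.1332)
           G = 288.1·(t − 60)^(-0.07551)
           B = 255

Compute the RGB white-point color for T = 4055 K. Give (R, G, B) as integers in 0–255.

(255, 207, 169)

t = 4055/100 = 40.55; the t ≤ 66 branch applies.
R = 255 by definition for t ≤ 66.
G = 99.47·ln 40.55 − 161.1 = 99.47·3.7025 − 161.1 = 207.191.
B = 138.5·ln(40.55 − 10) − 305.0 = 138.5·ln 30.55 − 305.0 = 138.5·3.4194 − 305.0 = 168.582.
Rounded: (255, 207, 169).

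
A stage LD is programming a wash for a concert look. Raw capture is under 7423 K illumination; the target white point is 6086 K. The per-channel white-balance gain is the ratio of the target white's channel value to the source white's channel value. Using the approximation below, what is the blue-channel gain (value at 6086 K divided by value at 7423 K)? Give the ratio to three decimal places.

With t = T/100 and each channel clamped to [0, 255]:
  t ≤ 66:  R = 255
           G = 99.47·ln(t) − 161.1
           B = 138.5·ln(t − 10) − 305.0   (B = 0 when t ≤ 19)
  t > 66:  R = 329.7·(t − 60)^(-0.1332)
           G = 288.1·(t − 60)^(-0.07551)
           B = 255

At 7423 K (t = 74.23):
  B = 255 by definition for t > 66.
At 6086 K (t = 60.86):
  B = 138.5·ln(60.86 − 10) − 305.0 = 138.5·ln 50.86 − 305.0 = 138.5·3.9291 − 305.0 = 239.177.
Gain = 239.177 / 255.000 = 0.9379 → 0.938.

0.938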